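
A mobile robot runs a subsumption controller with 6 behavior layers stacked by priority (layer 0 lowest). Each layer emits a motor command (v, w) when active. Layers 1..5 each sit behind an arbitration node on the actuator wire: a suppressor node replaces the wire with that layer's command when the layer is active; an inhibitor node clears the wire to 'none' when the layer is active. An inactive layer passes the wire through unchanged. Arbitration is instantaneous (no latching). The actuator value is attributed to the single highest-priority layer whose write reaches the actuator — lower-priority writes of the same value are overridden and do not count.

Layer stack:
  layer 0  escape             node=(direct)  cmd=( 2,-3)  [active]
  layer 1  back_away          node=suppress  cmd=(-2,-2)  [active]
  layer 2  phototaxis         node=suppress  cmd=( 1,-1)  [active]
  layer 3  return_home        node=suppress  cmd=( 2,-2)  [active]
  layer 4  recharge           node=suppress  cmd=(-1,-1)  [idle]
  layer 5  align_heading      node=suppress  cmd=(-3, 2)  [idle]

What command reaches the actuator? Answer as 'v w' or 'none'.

2 -2

L0 escape: active, feeds wire = (2, -3)
L1 back_away: active, suppressor → wire = (-2, -2)
L2 phototaxis: active, suppressor → wire = (1, -1)
L3 return_home: active, suppressor → wire = (2, -2)
L4 recharge: idle → wire stays (2, -2)
L5 align_heading: idle → wire stays (2, -2)
actuator = (2, -2)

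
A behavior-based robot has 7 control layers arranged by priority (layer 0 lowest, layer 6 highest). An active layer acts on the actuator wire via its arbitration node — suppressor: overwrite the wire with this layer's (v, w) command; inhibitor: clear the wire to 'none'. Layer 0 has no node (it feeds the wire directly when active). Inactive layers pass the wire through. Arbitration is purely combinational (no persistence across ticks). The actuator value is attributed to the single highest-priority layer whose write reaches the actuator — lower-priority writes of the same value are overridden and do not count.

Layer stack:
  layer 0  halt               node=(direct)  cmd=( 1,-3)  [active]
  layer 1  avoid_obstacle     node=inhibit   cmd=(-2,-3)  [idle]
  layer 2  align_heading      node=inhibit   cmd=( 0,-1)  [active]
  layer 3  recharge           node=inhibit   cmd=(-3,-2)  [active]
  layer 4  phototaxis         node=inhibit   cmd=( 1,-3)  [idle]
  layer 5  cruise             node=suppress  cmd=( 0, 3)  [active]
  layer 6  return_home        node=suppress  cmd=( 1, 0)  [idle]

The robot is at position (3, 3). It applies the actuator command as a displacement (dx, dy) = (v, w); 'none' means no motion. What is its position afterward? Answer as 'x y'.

[0] halt on; wire := (1, -3)
[1] avoid_obstacle off; pass (1, -3)
[2] align_heading on (inhibit); wire := none
[3] recharge on (inhibit); wire := none
[4] phototaxis off; pass none
[5] cruise on (suppress); wire := (0, 3)
[6] return_home off; pass (0, 3)
output (0, 3)
position: (3, 3) + (0, 3) = (3, 6)

3 6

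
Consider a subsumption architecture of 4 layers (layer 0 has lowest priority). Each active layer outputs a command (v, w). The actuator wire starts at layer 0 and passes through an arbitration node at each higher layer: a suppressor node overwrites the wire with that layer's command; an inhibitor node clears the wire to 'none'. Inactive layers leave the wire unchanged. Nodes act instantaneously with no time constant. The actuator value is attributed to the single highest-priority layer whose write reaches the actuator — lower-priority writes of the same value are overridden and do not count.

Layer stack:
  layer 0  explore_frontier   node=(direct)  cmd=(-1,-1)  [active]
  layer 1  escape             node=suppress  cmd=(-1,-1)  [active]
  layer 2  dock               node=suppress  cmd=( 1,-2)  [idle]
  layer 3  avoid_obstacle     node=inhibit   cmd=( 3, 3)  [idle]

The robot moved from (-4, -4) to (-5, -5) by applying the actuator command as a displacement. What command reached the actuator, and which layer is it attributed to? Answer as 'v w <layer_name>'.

displacement = (-5, -5) − (-4, -4) = (-1, -1)
[0] explore_frontier on; wire := (-1, -1)
[1] escape on (suppress); wire := (-1, -1)
[2] dock off; pass (-1, -1)
[3] avoid_obstacle off; pass (-1, -1)
output (-1, -1) — from layer 1 (escape)

-1 -1 escape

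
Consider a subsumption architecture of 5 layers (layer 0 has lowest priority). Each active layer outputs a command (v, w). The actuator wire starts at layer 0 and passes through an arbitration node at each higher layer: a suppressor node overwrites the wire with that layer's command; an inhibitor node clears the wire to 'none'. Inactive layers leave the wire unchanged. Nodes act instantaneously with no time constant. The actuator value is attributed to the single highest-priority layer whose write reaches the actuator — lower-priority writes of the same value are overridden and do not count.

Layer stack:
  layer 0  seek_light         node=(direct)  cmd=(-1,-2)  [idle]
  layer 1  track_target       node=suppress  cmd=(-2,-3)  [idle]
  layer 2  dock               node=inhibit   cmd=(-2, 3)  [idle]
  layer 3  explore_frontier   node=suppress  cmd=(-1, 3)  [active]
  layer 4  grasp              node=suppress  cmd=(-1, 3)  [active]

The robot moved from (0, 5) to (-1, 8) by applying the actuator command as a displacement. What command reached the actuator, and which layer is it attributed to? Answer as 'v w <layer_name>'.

displacement = (-1, 8) − (0, 5) = (-1, 3)
L0 seek_light: idle → wire = none
L1 track_target: idle → wire stays none
L2 dock: idle → wire stays none
L3 explore_frontier: active, suppressor → wire = (-1, 3)
L4 grasp: active, suppressor → wire = (-1, 3)
actuator = (-1, 3) — from layer 4 (grasp)

-1 3 grasp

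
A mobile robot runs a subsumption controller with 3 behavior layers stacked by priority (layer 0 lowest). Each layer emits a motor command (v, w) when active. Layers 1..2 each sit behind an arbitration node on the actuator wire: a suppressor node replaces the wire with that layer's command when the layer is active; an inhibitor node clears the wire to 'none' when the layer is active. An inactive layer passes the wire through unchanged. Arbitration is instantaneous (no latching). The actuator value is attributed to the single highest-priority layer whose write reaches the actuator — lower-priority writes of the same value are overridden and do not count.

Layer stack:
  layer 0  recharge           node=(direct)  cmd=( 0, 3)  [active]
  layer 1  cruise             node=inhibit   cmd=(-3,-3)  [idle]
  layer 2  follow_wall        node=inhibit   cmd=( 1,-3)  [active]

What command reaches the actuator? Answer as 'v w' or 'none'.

[0] recharge on; wire := (0, 3)
[1] cruise off; pass (0, 3)
[2] follow_wall on (inhibit); wire := none
output none

none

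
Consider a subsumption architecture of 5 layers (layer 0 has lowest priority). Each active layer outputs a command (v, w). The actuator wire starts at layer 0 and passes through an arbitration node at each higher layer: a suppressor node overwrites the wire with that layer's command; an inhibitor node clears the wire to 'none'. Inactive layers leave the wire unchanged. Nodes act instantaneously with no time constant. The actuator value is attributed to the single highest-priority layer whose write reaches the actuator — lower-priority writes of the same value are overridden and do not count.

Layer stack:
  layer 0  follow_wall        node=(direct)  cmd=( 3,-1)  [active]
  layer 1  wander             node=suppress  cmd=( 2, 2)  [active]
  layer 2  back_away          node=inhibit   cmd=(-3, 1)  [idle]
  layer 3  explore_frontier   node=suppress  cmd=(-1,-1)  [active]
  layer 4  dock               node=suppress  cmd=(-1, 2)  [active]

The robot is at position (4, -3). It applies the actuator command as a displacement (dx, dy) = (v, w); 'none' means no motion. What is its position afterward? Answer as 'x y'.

L0 follow_wall: active, feeds wire = (3, -1)
L1 wander: active, suppressor → wire = (2, 2)
L2 back_away: idle → wire stays (2, 2)
L3 explore_frontier: active, suppressor → wire = (-1, -1)
L4 dock: active, suppressor → wire = (-1, 2)
actuator = (-1, 2)
position: (4, -3) + (-1, 2) = (3, -1)

3 -1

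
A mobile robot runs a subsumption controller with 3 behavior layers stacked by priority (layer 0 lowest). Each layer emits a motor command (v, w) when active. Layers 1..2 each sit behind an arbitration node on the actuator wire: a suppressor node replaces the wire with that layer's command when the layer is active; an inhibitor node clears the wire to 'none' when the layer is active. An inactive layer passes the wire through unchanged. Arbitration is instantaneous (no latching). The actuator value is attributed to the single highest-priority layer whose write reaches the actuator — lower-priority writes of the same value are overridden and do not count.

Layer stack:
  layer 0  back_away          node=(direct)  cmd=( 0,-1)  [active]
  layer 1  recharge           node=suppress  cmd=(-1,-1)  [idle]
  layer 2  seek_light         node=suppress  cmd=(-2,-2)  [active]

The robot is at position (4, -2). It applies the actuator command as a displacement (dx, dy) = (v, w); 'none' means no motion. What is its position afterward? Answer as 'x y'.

L0 back_away: active, feeds wire = (0, -1)
L1 recharge: idle → wire stays (0, -1)
L2 seek_light: active, suppressor → wire = (-2, -2)
actuator = (-2, -2)
position: (4, -2) + (-2, -2) = (2, -4)

2 -4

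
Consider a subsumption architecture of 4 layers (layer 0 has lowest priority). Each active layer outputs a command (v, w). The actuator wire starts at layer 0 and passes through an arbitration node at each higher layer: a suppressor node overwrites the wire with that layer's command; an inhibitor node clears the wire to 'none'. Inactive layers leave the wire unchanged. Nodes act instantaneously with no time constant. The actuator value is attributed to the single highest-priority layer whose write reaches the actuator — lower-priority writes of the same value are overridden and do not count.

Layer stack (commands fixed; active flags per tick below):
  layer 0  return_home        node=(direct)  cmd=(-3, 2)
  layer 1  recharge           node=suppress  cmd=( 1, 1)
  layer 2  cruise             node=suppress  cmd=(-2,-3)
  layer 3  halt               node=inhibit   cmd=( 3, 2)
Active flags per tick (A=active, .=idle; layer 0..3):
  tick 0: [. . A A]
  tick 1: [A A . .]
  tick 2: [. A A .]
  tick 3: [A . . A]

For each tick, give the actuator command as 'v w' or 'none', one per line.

none
1 1
-2 -3
none

tick 0:
  [0] return_home off; wire := none
  [1] recharge off; pass none
  [2] cruise on (suppress); wire := (-2, -3)
  [3] halt on (inhibit); wire := none
  output none
tick 1:
  [0] return_home on; wire := (-3, 2)
  [1] recharge on (suppress); wire := (1, 1)
  [2] cruise off; pass (1, 1)
  [3] halt off; pass (1, 1)
  output (1, 1)
tick 2:
  [0] return_home off; wire := none
  [1] recharge on (suppress); wire := (1, 1)
  [2] cruise on (suppress); wire := (-2, -3)
  [3] halt off; pass (-2, -3)
  output (-2, -3)
tick 3:
  [0] return_home on; wire := (-3, 2)
  [1] recharge off; pass (-3, 2)
  [2] cruise off; pass (-3, 2)
  [3] halt on (inhibit); wire := none
  output none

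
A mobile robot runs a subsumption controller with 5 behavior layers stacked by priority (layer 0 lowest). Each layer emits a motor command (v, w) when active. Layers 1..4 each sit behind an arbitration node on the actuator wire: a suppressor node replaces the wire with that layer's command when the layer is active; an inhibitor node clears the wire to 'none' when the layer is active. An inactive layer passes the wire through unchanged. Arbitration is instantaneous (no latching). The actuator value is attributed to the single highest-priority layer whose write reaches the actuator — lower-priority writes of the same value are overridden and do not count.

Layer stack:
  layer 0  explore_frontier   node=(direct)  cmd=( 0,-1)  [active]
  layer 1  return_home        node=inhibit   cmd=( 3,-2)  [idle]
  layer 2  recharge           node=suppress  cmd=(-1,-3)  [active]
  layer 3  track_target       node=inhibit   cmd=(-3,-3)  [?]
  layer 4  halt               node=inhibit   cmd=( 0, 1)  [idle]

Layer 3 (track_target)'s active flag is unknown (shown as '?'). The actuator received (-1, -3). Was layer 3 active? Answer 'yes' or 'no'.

If layer 3 is active=yes:
  actuator would be none
If layer 3 is active=no:
  actuator would be (-1, -3)
Observed (-1, -3), so layer 3 was idle.

no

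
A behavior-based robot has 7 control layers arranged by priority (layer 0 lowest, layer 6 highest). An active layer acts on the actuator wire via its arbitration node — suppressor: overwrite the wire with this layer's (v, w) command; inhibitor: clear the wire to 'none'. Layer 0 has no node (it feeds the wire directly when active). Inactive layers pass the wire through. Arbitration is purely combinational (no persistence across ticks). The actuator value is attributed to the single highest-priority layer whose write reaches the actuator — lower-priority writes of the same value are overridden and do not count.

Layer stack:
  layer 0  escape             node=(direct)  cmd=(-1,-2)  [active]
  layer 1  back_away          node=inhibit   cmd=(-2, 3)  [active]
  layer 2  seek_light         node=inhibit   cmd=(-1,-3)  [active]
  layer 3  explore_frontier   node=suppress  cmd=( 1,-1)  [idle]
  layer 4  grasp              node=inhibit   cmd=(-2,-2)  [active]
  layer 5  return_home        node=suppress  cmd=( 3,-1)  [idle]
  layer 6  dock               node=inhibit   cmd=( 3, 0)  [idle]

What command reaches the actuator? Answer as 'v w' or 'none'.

layer 0 (escape) active — direct: (-1, -2)
layer 1 (back_away) active — inhibits: none
layer 2 (seek_light) active — inhibits: none
layer 3 (explore_frontier) idle — unchanged: none
layer 4 (grasp) active — inhibits: none
layer 5 (return_home) idle — unchanged: none
layer 6 (dock) idle — unchanged: none
→ actuator none

none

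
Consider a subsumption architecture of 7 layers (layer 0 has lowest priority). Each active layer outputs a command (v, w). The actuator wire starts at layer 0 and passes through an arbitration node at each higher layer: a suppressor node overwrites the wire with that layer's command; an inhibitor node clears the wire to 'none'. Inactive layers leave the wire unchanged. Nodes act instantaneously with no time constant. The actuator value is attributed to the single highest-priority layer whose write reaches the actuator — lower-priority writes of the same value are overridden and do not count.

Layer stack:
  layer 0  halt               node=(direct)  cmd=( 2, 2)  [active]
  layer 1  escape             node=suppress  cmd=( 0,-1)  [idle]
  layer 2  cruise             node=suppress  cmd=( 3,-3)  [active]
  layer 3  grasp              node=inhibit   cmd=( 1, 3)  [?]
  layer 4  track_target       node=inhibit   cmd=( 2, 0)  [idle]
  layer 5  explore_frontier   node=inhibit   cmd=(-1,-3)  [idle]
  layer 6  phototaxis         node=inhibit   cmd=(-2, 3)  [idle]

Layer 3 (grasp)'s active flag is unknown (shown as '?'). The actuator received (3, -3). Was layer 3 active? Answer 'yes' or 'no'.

no

If layer 3 is active=yes:
  actuator would be none
If layer 3 is active=no:
  actuator would be (3, -3)
Observed (3, -3), so layer 3 was idle.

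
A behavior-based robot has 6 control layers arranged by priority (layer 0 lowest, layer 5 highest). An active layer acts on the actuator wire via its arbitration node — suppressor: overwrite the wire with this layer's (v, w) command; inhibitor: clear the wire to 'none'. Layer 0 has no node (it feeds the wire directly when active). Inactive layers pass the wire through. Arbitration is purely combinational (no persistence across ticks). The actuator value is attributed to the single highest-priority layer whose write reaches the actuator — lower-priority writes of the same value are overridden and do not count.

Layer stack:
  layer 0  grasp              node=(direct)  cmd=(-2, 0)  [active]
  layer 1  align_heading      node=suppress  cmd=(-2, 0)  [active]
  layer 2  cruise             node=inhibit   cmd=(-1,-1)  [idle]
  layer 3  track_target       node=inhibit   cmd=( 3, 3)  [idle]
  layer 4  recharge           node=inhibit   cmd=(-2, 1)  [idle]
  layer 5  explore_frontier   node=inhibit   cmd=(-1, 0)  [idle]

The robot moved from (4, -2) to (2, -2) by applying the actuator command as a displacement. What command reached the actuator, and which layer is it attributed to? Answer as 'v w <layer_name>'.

-2 0 align_heading

displacement = (2, -2) − (4, -2) = (-2, 0)
[0] grasp on; wire := (-2, 0)
[1] align_heading on (suppress); wire := (-2, 0)
[2] cruise off; pass (-2, 0)
[3] track_target off; pass (-2, 0)
[4] recharge off; pass (-2, 0)
[5] explore_frontier off; pass (-2, 0)
output (-2, 0) — from layer 1 (align_heading)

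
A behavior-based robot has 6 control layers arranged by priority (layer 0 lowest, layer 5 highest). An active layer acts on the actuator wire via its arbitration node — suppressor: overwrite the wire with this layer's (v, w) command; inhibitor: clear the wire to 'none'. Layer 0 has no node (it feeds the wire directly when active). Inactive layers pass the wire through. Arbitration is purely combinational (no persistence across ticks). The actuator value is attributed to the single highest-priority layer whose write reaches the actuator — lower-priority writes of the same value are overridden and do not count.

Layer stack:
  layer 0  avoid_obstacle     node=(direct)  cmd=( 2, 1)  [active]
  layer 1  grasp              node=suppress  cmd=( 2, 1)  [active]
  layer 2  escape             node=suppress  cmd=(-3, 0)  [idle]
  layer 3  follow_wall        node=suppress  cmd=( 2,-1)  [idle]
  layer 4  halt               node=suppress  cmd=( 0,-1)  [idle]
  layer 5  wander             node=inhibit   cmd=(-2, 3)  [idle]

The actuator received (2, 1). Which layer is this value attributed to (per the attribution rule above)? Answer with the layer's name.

grasp

layer 0 (avoid_obstacle) active — direct: (2, 1)
layer 1 (grasp) active — suppresses: (2, 1)
layer 2 (escape) idle — unchanged: (2, 1)
layer 3 (follow_wall) idle — unchanged: (2, 1)
layer 4 (halt) idle — unchanged: (2, 1)
layer 5 (wander) idle — unchanged: (2, 1)
→ actuator (2, 1)
last writer: layer 1 = grasp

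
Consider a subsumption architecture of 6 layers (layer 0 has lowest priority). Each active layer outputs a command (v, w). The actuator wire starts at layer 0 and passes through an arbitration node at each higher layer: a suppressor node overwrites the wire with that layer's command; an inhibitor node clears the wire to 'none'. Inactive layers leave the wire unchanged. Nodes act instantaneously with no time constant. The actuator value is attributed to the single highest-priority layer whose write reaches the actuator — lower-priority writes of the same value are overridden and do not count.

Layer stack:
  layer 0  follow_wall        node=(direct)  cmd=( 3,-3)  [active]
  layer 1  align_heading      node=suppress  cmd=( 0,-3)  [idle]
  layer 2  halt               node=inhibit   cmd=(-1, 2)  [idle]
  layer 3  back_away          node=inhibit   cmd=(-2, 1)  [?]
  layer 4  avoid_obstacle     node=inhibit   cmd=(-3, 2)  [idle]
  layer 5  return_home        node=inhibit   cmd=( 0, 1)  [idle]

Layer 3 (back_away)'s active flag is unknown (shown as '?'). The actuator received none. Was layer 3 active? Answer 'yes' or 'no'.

yes

If layer 3 is active=yes:
  actuator would be none
If layer 3 is active=no:
  actuator would be (3, -3)
Observed none, so layer 3 was active.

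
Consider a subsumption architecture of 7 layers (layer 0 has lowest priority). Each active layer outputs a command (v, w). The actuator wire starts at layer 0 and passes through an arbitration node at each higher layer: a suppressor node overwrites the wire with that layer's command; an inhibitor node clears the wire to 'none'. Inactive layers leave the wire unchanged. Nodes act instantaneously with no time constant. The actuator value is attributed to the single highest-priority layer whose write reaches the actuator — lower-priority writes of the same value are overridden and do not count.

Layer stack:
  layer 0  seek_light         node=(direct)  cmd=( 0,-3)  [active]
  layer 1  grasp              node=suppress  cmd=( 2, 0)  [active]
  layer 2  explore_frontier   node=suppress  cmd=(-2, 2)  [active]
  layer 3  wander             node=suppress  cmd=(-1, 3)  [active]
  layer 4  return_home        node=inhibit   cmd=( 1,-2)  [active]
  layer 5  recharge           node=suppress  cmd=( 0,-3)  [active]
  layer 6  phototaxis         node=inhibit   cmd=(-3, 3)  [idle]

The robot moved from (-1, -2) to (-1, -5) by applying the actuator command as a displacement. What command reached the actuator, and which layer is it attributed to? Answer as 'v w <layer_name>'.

0 -3 recharge

displacement = (-1, -5) − (-1, -2) = (0, -3)
[0] seek_light on; wire := (0, -3)
[1] grasp on (suppress); wire := (2, 0)
[2] explore_frontier on (suppress); wire := (-2, 2)
[3] wander on (suppress); wire := (-1, 3)
[4] return_home on (inhibit); wire := none
[5] recharge on (suppress); wire := (0, -3)
[6] phototaxis off; pass (0, -3)
output (0, -3) — from layer 5 (recharge)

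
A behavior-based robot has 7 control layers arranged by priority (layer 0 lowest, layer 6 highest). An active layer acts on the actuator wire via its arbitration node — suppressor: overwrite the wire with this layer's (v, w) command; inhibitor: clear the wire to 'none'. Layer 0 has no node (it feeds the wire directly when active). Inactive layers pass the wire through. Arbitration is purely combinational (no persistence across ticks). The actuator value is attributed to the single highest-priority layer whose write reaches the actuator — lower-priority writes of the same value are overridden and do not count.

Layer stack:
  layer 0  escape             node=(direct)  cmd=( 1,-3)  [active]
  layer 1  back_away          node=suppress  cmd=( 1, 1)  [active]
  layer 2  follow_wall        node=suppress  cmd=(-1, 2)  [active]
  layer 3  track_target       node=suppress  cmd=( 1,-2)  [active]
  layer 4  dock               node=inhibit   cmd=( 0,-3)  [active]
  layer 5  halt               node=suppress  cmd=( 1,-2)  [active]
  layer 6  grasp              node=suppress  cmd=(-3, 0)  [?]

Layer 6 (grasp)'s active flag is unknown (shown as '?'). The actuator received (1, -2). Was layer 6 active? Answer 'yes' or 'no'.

If layer 6 is active=yes:
  actuator would be (-3, 0)
If layer 6 is active=no:
  actuator would be (1, -2)
Observed (1, -2), so layer 6 was idle.

no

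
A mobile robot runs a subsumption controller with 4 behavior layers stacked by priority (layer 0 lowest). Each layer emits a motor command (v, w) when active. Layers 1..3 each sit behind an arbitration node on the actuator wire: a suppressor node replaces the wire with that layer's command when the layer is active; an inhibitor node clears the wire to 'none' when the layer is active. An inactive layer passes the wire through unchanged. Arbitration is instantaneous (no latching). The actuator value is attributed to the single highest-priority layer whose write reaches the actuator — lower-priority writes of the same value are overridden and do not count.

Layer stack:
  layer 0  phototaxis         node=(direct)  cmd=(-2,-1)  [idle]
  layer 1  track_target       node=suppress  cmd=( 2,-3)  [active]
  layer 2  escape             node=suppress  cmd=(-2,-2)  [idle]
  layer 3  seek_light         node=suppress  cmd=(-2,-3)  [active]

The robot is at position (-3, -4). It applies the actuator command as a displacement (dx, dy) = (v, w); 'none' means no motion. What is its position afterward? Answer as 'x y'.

[0] phototaxis off; wire := none
[1] track_target on (suppress); wire := (2, -3)
[2] escape off; pass (2, -3)
[3] seek_light on (suppress); wire := (-2, -3)
output (-2, -3)
position: (-3, -4) + (-2, -3) = (-5, -7)

-5 -7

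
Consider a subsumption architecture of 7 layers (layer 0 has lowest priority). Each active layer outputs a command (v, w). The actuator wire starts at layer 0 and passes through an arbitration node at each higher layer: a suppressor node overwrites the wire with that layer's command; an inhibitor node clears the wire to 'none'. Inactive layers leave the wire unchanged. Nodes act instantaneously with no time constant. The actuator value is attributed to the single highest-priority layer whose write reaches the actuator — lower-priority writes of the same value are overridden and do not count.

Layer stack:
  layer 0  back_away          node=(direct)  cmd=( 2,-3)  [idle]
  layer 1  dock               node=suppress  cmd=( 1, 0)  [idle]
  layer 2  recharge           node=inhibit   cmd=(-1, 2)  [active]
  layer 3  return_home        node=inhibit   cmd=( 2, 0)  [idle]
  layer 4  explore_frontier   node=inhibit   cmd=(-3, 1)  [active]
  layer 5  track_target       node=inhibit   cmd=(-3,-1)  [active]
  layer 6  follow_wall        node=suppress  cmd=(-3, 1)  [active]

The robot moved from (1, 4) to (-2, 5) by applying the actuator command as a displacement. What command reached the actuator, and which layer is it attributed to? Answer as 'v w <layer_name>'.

displacement = (-2, 5) − (1, 4) = (-3, 1)
L0 back_away: idle → wire = none
L1 dock: idle → wire stays none
L2 recharge: active, inhibitor → wire = none
L3 return_home: idle → wire stays none
L4 explore_frontier: active, inhibitor → wire = none
L5 track_target: active, inhibitor → wire = none
L6 follow_wall: active, suppressor → wire = (-3, 1)
actuator = (-3, 1) — from layer 6 (follow_wall)

-3 1 follow_wall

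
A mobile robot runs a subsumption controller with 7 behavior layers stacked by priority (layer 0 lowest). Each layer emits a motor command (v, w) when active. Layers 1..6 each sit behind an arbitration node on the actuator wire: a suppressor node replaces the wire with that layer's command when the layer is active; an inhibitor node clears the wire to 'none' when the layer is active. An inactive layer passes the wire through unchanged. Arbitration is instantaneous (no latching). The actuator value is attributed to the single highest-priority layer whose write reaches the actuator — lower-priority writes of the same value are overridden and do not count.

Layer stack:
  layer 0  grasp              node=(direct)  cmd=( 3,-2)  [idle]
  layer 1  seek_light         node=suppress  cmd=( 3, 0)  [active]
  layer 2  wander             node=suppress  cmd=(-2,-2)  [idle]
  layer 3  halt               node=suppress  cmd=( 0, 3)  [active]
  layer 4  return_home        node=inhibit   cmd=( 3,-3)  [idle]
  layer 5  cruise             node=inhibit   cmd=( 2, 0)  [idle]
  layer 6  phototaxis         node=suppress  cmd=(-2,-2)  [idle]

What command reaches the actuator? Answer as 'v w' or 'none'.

0 3

L0 grasp: idle → wire = none
L1 seek_light: active, suppressor → wire = (3, 0)
L2 wander: idle → wire stays (3, 0)
L3 halt: active, suppressor → wire = (0, 3)
L4 return_home: idle → wire stays (0, 3)
L5 cruise: idle → wire stays (0, 3)
L6 phototaxis: idle → wire stays (0, 3)
actuator = (0, 3)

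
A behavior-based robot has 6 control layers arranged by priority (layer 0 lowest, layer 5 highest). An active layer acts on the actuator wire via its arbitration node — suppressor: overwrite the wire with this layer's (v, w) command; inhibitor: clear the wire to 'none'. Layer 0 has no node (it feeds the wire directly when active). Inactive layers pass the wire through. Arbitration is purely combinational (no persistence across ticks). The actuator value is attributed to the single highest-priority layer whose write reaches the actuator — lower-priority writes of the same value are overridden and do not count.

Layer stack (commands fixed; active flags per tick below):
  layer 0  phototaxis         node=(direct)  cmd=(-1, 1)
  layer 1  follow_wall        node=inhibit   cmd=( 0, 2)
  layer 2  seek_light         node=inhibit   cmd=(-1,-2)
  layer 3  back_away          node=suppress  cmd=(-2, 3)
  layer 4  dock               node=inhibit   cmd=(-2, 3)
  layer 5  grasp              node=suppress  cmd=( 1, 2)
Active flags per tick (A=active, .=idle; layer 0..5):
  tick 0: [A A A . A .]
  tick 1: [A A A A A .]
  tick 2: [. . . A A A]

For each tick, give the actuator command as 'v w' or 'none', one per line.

tick 0:
  [0] phototaxis on; wire := (-1, 1)
  [1] follow_wall on (inhibit); wire := none
  [2] seek_light on (inhibit); wire := none
  [3] back_away off; pass none
  [4] dock on (inhibit); wire := none
  [5] grasp off; pass none
  output none
tick 1:
  [0] phototaxis on; wire := (-1, 1)
  [1] follow_wall on (inhibit); wire := none
  [2] seek_light on (inhibit); wire := none
  [3] back_away on (suppress); wire := (-2, 3)
  [4] dock on (inhibit); wire := none
  [5] grasp off; pass none
  output none
tick 2:
  [0] phototaxis off; wire := none
  [1] follow_wall off; pass none
  [2] seek_light off; pass none
  [3] back_away on (suppress); wire := (-2, 3)
  [4] dock on (inhibit); wire := none
  [5] grasp on (suppress); wire := (1, 2)
  output (1, 2)

none
none
1 2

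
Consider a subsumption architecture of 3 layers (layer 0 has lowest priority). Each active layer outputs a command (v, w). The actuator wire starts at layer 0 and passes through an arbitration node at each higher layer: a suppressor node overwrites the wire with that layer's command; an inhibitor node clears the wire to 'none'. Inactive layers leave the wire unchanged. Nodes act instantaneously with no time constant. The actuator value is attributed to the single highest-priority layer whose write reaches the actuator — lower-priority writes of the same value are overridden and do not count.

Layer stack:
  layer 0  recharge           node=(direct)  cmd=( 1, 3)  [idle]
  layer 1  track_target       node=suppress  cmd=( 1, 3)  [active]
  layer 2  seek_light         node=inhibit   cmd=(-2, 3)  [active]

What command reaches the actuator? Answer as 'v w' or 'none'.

none

layer 0 (recharge) idle — none
layer 1 (track_target) active — suppresses: (1, 3)
layer 2 (seek_light) active — inhibits: none
→ actuator none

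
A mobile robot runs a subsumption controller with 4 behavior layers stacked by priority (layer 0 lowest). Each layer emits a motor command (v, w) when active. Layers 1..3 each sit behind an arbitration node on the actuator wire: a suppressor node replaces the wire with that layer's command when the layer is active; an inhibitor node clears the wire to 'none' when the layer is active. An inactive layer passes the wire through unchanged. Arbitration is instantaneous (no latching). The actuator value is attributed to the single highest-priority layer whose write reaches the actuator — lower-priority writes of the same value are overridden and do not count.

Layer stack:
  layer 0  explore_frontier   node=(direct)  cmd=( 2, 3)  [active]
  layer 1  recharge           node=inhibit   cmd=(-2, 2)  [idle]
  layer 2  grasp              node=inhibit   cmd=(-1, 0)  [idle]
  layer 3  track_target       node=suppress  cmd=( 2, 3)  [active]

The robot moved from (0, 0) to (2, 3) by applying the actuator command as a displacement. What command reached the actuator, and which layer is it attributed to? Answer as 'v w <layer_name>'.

2 3 track_target

displacement = (2, 3) − (0, 0) = (2, 3)
L0 explore_frontier: active, feeds wire = (2, 3)
L1 recharge: idle → wire stays (2, 3)
L2 grasp: idle → wire stays (2, 3)
L3 track_target: active, suppressor → wire = (2, 3)
actuator = (2, 3) — from layer 3 (track_target)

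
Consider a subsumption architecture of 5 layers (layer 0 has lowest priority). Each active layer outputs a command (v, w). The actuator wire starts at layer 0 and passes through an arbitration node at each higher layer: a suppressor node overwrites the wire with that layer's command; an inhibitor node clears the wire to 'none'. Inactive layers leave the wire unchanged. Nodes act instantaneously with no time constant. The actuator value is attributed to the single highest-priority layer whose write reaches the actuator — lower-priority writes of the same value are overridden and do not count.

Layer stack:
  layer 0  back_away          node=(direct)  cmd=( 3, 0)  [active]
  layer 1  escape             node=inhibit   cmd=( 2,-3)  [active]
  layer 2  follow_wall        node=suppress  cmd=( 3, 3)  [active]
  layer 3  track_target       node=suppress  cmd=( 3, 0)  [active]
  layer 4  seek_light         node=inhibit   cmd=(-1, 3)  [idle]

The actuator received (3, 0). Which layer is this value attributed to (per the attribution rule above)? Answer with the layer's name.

[0] back_away on; wire := (3, 0)
[1] escape on (inhibit); wire := none
[2] follow_wall on (suppress); wire := (3, 3)
[3] track_target on (suppress); wire := (3, 0)
[4] seek_light off; pass (3, 0)
output (3, 0)
last writer: layer 3 = track_target

track_target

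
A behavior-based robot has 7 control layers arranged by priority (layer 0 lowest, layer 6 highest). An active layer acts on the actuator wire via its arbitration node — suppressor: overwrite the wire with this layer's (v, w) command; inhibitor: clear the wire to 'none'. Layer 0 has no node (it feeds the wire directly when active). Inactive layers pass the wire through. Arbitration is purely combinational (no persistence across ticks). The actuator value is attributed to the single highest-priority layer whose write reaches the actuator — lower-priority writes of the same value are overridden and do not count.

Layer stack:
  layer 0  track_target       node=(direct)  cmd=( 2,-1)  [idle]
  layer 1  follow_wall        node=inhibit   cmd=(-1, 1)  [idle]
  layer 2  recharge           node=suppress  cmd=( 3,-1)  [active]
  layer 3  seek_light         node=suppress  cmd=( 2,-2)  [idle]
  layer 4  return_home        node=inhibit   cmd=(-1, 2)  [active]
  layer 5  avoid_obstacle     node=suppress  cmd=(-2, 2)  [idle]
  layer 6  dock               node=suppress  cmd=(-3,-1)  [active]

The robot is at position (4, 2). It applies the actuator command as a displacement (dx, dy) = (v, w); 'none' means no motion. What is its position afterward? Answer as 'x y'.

[0] track_target off; wire := none
[1] follow_wall off; pass none
[2] recharge on (suppress); wire := (3, -1)
[3] seek_light off; pass (3, -1)
[4] return_home on (inhibit); wire := none
[5] avoid_obstacle off; pass none
[6] dock on (suppress); wire := (-3, -1)
output (-3, -1)
position: (4, 2) + (-3, -1) = (1, 1)

1 1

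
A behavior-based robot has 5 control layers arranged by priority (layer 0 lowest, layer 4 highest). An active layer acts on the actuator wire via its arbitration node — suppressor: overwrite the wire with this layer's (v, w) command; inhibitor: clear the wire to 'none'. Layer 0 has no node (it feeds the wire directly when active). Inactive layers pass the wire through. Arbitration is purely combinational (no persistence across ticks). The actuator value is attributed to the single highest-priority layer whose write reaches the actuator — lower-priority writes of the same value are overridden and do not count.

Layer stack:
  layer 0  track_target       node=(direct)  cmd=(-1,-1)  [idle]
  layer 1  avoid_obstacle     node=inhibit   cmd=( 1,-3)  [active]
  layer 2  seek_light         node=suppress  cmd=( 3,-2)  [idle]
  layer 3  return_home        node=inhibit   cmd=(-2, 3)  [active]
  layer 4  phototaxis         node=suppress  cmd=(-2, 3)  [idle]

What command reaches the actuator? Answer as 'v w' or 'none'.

layer 0 (track_target) idle — none
layer 1 (avoid_obstacle) active — inhibits: none
layer 2 (seek_light) idle — unchanged: none
layer 3 (return_home) active — inhibits: none
layer 4 (phototaxis) idle — unchanged: none
→ actuator none

none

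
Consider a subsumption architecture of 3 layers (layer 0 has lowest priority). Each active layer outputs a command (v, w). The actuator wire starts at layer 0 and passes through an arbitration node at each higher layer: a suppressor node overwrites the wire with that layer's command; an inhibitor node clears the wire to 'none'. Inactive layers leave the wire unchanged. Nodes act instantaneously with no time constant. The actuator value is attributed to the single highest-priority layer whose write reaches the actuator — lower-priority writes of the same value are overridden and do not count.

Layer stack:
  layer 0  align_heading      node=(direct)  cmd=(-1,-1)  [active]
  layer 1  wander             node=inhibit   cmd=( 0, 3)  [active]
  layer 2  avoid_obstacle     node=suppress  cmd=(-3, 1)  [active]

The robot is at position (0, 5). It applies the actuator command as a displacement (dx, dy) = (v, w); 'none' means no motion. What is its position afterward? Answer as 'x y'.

-3 6

[0] align_heading on; wire := (-1, -1)
[1] wander on (inhibit); wire := none
[2] avoid_obstacle on (suppress); wire := (-3, 1)
output (-3, 1)
position: (0, 5) + (-3, 1) = (-3, 6)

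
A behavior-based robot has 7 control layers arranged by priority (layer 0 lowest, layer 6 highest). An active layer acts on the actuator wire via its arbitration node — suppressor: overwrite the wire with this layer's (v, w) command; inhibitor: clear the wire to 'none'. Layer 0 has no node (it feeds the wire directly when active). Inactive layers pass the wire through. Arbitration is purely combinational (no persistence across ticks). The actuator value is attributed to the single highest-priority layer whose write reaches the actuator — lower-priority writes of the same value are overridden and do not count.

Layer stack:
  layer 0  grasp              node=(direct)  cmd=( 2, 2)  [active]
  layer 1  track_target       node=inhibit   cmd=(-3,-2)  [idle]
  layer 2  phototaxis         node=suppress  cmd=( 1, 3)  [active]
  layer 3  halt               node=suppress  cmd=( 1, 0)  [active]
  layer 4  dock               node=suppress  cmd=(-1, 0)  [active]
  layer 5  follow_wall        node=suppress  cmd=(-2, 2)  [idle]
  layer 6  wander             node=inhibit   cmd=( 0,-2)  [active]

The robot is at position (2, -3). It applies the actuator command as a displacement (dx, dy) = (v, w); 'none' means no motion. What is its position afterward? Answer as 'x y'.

[0] grasp on; wire := (2, 2)
[1] track_target off; pass (2, 2)
[2] phototaxis on (suppress); wire := (1, 3)
[3] halt on (suppress); wire := (1, 0)
[4] dock on (suppress); wire := (-1, 0)
[5] follow_wall off; pass (-1, 0)
[6] wander on (inhibit); wire := none
output none
position: (2, -3) + none = (2, -3)

2 -3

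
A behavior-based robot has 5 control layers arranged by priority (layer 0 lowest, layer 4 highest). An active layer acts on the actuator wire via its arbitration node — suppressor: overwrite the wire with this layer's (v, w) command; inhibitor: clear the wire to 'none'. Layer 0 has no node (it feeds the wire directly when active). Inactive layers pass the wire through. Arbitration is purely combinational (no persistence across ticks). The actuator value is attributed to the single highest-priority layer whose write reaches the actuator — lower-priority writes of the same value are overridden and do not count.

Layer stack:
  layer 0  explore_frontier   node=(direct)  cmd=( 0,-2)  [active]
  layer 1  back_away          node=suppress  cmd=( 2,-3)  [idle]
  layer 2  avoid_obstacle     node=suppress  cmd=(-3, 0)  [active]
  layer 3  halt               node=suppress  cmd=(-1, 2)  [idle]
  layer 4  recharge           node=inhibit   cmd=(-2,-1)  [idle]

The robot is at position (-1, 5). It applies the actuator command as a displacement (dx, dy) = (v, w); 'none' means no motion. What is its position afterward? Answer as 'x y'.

[0] explore_frontier on; wire := (0, -2)
[1] back_away off; pass (0, -2)
[2] avoid_obstacle on (suppress); wire := (-3, 0)
[3] halt off; pass (-3, 0)
[4] recharge off; pass (-3, 0)
output (-3, 0)
position: (-1, 5) + (-3, 0) = (-4, 5)

-4 5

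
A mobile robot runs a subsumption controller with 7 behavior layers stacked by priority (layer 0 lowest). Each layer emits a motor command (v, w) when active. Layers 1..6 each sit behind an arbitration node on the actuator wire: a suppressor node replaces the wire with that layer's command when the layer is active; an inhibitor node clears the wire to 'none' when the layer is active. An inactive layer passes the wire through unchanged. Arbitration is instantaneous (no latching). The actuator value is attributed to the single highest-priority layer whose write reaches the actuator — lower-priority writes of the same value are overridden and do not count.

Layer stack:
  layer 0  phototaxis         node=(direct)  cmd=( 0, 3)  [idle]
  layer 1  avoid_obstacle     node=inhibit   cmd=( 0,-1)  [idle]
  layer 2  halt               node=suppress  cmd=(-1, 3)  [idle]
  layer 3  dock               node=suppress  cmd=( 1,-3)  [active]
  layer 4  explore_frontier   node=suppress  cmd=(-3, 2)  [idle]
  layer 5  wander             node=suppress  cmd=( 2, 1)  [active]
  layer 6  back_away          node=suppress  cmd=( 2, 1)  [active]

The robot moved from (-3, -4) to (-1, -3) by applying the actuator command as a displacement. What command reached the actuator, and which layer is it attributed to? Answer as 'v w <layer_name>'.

2 1 back_away

displacement = (-1, -3) − (-3, -4) = (2, 1)
[0] phototaxis off; wire := none
[1] avoid_obstacle off; pass none
[2] halt off; pass none
[3] dock on (suppress); wire := (1, -3)
[4] explore_frontier off; pass (1, -3)
[5] wander on (suppress); wire := (2, 1)
[6] back_away on (suppress); wire := (2, 1)
output (2, 1) — from layer 6 (back_away)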